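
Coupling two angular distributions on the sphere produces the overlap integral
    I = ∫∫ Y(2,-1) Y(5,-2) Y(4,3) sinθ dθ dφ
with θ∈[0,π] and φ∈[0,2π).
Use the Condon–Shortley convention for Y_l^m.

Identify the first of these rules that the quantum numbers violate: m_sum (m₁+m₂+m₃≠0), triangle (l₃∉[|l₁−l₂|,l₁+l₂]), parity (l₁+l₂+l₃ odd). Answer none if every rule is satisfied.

parity

Σmᵢ = 0  ✓
l₃∈[|l₁−l₂|,l₁+l₂]=[3,7], have l₃=4  ✓
Σlᵢ = 11 ⇒ odd  ✗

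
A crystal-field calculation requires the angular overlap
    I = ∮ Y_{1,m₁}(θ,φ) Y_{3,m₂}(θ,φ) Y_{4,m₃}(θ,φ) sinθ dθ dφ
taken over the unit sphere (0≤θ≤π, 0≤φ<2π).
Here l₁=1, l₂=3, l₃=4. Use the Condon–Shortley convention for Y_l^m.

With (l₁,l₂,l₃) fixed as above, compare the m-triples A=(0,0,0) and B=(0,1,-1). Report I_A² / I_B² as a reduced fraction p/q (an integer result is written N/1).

l's match ⇒ only the (l;m) 3-j factors differ between A and B.
A: triangle coeff Δ(1,3,4) = 1/252; Σ_t [0,0]: t=0:+1/36 = 1/36; (3j)²=4/63 [(1 3 4; 0 0 0)], sign=+1
B: triangle coeff Δ(1,3,4) = 1/252; Σ_t [0,0]: t=0:+1/48 = 1/48; (3j)²=5/84 [(1 3 4; 0 1 -1)], sign=-1
I_A²/I_B² = (4/63)/(5/84) = 16/15

16/15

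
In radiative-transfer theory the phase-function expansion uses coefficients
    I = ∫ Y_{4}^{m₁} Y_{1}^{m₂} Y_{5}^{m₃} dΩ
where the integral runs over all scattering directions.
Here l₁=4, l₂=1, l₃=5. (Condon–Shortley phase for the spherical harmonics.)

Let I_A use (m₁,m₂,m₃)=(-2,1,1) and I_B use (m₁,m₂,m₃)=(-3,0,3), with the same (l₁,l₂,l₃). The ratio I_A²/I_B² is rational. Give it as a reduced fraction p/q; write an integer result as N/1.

3/8

l's match ⇒ only the (l;m) 3-j factors differ between A and B.
A: triangle coeff Δ(4,1,5) = 1/495; Σ_t [0,0]: t=0:+1/2880 = 1/2880; (3j)²=2/165 [(4 1 5; -2 1 1)], sign=+1
B: triangle coeff Δ(4,1,5) = 1/495; Σ_t [0,0]: t=0:+1/5040 = 1/5040; (3j)²=16/495 [(4 1 5; -3 0 3)], sign=+1
I_A²/I_B² = (2/165)/(16/495) = 3/8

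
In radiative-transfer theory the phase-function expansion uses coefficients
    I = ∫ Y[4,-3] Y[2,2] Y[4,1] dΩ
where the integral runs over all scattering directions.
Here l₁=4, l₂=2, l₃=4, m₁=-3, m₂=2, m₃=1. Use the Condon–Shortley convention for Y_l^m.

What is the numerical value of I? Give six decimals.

0.159270

m-sum 0 ✓  L=10 even ✓  2≤4≤6 ✓
Π(2lᵢ+1) = 9×5×9 = 405
triangle coeff Δ(4,2,4) = 1/13860
Σ_t [0,2]: t=0:+1/192 t=1:−1/36 t=2:+1/192 = -5/288
(3j)²=20/693 [(4 2 4; 0 0 0)], sign=-1
Σ_t [2,2]: t=2:+1/480 = 1/480
(3j)²=3/110 [(4 2 4; -3 2 1)], sign=-1
⇒ 4πI² = 270/847
I = (+1)√(270/847/(4π)) = 0.15927046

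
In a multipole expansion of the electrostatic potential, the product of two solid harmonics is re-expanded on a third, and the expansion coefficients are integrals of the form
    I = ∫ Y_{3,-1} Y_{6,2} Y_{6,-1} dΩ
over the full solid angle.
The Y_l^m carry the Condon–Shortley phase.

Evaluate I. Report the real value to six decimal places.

0.000000

L=15 odd ⇒ parity kills the (l;000) factor ⇒ I = 0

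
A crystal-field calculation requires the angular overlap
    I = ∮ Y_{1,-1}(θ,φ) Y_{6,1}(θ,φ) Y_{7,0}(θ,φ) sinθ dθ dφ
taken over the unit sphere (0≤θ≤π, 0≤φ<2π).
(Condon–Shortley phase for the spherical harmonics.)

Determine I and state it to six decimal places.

0.160342

Rules hold: Σm=0, L=14 even, 5≤7≤7.
N = 3·13·15 = 585
Δ = 0!·2!·12!/15! = 1/1365
Racah Σ t=0..0: t=0:+1/518400 = 1/518400
⇒ 3j(1 6 7; 0 0 0)² = 7/195, sgn -1
Racah Σ t=0..0: t=0:+1/1209600 = 1/1209600
⇒ 3j(1 6 7; -1 1 0)² = 1/65, sgn -1
4πI² = N·(3j₀)²·(3jₘ)² = 21/65
I = +1·√(0.323077/4π) = 0.16034227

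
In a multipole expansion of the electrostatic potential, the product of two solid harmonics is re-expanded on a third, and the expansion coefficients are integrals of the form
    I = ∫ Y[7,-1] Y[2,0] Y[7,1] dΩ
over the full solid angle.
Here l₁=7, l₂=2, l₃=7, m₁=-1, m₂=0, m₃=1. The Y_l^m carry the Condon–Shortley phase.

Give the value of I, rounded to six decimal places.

m-sum 0 ✓  L=16 even ✓  5≤7≤9 ✓
Π(2lᵢ+1) = 15×5×15 = 1125
triangle coeff Δ(7,2,7) = 1/185640
Σ_t [0,2]: t=0:+1/2419200 t=1:−1/518400 t=2:+1/2419200 = -1/907200
(3j)²=56/3315 [(7 2 7; 0 0 0)], sign=+1
Σ_t [0,2]: t=0:+1/3870720 t=1:−1/604800 t=2:+1/2073600 = -53/58060800
(3j)²=2809/185640 [(7 2 7; -1 0 1)], sign=-1
⇒ 4πI² = 14045/48841
I = (-1)√(14045/48841/(4π)) = -0.15127378

-0.151274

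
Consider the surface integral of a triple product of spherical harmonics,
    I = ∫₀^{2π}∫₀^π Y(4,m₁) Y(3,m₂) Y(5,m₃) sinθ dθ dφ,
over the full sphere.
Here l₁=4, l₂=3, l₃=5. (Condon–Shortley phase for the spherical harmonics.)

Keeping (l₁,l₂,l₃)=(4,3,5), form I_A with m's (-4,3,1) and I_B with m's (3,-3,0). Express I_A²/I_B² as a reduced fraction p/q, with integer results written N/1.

l's match ⇒ only the (l;m) 3-j factors differ between A and B.
A: triangle coeff Δ(4,3,5) = 1/180180; Σ_t [2,2]: t=2:+1/34560 = 1/34560; (3j)²=1/429 [(4 3 5; -4 3 1)], sign=+1
B: triangle coeff Δ(4,3,5) = 1/180180; Σ_t [0,0]: t=0:+1/5760 = 1/5760; (3j)²=5/572 [(4 3 5; 3 -3 0)], sign=-1
I_A²/I_B² = (1/429)/(5/572) = 4/15

4/15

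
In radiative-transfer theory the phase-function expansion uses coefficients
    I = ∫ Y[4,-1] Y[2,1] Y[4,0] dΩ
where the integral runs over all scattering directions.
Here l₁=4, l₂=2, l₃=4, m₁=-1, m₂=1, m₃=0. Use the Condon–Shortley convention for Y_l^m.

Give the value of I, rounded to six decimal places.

-0.044869

Rules hold: Σm=0, L=10 even, 2≤4≤6.
N = 9·5·9 = 405
Δ = 2!·6!·2!/11! = 1/13860
Racah Σ t=0..2: t=0:+1/192 t=1:−1/36 t=2:+1/192 = -5/288
⇒ 3j(4 2 4; 0 0 0)² = 20/693, sgn -1
Racah Σ t=1..2: t=1:−1/96 t=2:+1/72 = 1/288
⇒ 3j(4 2 4; -1 1 0)² = 1/462, sgn +1
4πI² = N·(3j₀)²·(3jₘ)² = 150/5929
I = -1·√(0.0252994/4π) = -0.04486937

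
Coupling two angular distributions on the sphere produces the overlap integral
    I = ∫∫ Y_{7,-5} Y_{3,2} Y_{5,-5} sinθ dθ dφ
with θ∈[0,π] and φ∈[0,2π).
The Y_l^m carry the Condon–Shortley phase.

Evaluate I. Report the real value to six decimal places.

0.000000

Σmᵢ = -8 ≠ 0, so the φ-integral vanishes; I = 0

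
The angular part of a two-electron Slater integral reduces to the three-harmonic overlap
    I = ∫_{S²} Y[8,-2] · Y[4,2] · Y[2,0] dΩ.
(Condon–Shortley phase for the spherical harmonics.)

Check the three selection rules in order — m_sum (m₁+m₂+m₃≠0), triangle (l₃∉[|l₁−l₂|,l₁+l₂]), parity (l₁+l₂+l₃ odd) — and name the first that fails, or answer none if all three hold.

Σmᵢ = 0  ✓
l₃∈[|l₁−l₂|,l₁+l₂]=[4,12], have l₃=2  ✗
Σlᵢ = 14 ⇒ even

triangle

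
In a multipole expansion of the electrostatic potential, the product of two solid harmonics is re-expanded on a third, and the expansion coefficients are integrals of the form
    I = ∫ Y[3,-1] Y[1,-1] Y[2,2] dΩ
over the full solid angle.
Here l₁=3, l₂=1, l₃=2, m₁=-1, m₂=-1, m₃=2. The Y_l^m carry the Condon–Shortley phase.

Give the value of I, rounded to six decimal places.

m-sum 0 ✓  L=6 even ✓  2≤2≤4 ✓
Π(2lᵢ+1) = 7×3×5 = 105
triangle coeff Δ(3,1,2) = 1/105
Σ_t [1,1]: t=1:−1/4 = -1/4
(3j)²=3/35 [(3 1 2; 0 0 0)], sign=-1
Σ_t [0,0]: t=0:+1/48 = 1/48
(3j)²=1/105 [(3 1 2; -1 -1 2)], sign=+1
⇒ 4πI² = 3/35
I = (-1)√(3/35/(4π)) = -0.08258890

-0.082589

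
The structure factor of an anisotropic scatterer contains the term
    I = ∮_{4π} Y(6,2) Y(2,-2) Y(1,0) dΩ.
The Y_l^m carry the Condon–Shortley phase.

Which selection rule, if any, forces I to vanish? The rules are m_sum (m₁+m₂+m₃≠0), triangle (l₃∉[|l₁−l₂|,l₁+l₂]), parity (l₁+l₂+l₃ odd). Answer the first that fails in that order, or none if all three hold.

triangle

Σmᵢ = 0  ✓
l₃∈[|l₁−l₂|,l₁+l₂]=[4,8], have l₃=1  ✗
Σlᵢ = 9 ⇒ odd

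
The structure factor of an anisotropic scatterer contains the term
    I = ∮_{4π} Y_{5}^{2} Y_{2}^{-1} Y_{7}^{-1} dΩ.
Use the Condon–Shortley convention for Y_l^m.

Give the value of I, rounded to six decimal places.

Rules hold: Σm=0, L=14 even, 3≤7≤7.
N = 11·5·15 = 825
Δ = 0!·10!·4!/15! = 1/15015
Racah Σ t=0..0: t=0:+1/57600 = 1/57600
⇒ 3j(5 2 7; 0 0 0)² = 21/715, sgn -1
Racah Σ t=0..0: t=0:+1/181440 = 1/181440
⇒ 3j(5 2 7; 2 -1 -1)² = 32/3003, sgn +1
4πI² = N·(3j₀)²·(3jₘ)² = 480/1859
I = -1·√(0.258203/4π) = -0.14334284

-0.143343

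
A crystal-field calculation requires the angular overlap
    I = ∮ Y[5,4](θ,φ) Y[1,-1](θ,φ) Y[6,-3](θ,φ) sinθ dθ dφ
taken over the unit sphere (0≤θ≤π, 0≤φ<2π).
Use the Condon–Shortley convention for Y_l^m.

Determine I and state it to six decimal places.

-0.070770

m-sum 0 ✓  L=12 even ✓  4≤6≤6 ✓
Π(2lᵢ+1) = 11×3×13 = 429
triangle coeff Δ(5,1,6) = 1/858
Σ_t [0,0]: t=0:+1/14400 = 1/14400
(3j)²=6/143 [(5 1 6; 0 0 0)], sign=+1
Σ_t [0,0]: t=0:+1/725760 = 1/725760
(3j)²=1/286 [(5 1 6; 4 -1 -3)], sign=-1
⇒ 4πI² = 9/143
I = (-1)√(9/143/(4π)) = -0.07076985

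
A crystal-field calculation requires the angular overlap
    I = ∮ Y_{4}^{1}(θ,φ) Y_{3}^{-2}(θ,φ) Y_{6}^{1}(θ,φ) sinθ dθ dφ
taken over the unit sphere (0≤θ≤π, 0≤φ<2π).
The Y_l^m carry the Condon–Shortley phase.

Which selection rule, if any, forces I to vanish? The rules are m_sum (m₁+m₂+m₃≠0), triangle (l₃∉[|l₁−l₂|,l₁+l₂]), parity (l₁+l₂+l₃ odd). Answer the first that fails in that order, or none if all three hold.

parity

m₁+m₂+m₃ = 1 − 2 + 1 = 0  ✓
triangle: |4−3|=1 ≤ l₃=6 ≤ 4+3=7  ✓
parity: l₁+l₂+l₃ = 13 is odd  ✗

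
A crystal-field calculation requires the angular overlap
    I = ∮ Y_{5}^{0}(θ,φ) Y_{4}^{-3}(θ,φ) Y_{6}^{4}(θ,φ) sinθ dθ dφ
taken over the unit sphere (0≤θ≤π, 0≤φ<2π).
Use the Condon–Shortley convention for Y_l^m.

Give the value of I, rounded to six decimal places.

0 − 3 + 4 = 1 ≠ 0: azimuthal integral kills it; I = 0

0.000000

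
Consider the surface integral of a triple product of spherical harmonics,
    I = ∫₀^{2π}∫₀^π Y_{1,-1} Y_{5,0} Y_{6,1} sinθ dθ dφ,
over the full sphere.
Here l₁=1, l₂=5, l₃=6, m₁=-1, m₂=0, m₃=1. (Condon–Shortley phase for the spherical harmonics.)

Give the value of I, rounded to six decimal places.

-0.187239

Rules hold: Σm=0, L=12 even, 4≤6≤6.
N = 3·11·13 = 429
Δ = 0!·2!·10!/13! = 1/858
Racah Σ t=0..0: t=0:+1/14400 = 1/14400
⇒ 3j(1 5 6; 0 0 0)² = 6/143, sgn +1
Racah Σ t=0..0: t=0:+1/28800 = 1/28800
⇒ 3j(1 5 6; -1 0 1)² = 7/286, sgn -1
4πI² = N·(3j₀)²·(3jₘ)² = 63/143
I = -1·√(0.440559/4π) = -0.18723944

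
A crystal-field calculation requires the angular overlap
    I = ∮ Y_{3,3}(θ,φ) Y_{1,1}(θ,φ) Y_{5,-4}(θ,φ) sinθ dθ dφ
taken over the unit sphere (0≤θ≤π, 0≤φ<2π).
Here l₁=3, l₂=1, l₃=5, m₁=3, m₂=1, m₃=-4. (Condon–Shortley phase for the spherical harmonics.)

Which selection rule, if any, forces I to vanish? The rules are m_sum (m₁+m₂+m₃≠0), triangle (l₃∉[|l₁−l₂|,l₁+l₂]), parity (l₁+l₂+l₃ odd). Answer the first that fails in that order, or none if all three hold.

Σmᵢ = 0  ✓
l₃∈[|l₁−l₂|,l₁+l₂]=[2,4], have l₃=5  ✗
Σlᵢ = 9 ⇒ odd

triangle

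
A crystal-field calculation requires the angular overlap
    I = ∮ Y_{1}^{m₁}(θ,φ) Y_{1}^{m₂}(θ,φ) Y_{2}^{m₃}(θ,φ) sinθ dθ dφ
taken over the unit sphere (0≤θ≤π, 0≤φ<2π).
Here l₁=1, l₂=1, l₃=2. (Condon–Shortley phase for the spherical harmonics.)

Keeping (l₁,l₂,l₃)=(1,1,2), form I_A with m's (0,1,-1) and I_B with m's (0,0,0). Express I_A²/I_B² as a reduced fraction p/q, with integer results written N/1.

Shared (l₁,l₂,l₃)=(1,1,2): N and (l;000)² cancel in I_A²/I_B².
A: Δ = 0!·2!·2!/5! = 1/30; Racah Σ t=0..0: t=0:+1/2 = 1/2; ⇒ 3j(1 1 2; 0 1 -1)² = 1/10, sgn -1
B: Δ = 0!·2!·2!/5! = 1/30; Racah Σ t=0..0: t=0:+1/1 = 1/1; ⇒ 3j(1 1 2; 0 0 0)² = 2/15, sgn +1
I_A²/I_B² = (1/10)/(2/15) = 3/4

3/4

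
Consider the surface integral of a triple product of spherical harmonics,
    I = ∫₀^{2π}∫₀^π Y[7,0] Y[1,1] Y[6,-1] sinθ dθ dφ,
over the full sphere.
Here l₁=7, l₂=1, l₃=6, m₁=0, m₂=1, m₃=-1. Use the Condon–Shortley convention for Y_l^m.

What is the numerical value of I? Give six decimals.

0.160342

m-sum 0 ✓  L=14 even ✓  6≤6≤8 ✓
Π(2lᵢ+1) = 15×3×13 = 585
triangle coeff Δ(7,1,6) = 1/1365
Σ_t [1,1]: t=1:−1/518400 = -1/518400
(3j)²=7/195 [(7 1 6; 0 0 0)], sign=-1
Σ_t [2,2]: t=2:+1/1209600 = 1/1209600
(3j)²=1/65 [(7 1 6; 0 1 -1)], sign=-1
⇒ 4πI² = 21/65
I = (+1)√(21/65/(4π)) = 0.16034227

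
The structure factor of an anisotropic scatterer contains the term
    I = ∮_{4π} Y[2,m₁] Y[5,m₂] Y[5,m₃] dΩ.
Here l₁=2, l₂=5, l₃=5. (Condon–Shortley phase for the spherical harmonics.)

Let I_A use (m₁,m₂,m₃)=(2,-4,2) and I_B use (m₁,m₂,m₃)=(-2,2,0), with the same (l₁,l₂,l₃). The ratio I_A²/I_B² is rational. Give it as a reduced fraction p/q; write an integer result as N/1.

18/35

Shared (l₁,l₂,l₃)=(2,5,5): N and (l;000)² cancel in I_A²/I_B².
A: Δ = 2!·2!·8!/13! = 1/38610; Racah Σ t=0..0: t=0:+1/20160 = 1/20160; ⇒ 3j(2 5 5; 2 -4 2)² = 12/715, sgn -1
B: Δ = 2!·2!·8!/13! = 1/38610; Racah Σ t=2..2: t=2:+1/2880 = 1/2880; ⇒ 3j(2 5 5; -2 2 0)² = 14/429, sgn -1
I_A²/I_B² = (12/715)/(14/429) = 18/35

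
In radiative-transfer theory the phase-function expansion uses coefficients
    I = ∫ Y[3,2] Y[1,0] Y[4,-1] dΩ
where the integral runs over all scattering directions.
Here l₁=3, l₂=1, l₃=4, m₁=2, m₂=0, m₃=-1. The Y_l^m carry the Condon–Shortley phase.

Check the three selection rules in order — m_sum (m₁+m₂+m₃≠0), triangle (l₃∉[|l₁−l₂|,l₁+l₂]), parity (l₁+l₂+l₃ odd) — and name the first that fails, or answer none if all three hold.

Σmᵢ = 1  ✗
l₃∈[|l₁−l₂|,l₁+l₂]=[2,4], have l₃=4
Σlᵢ = 8 ⇒ even

m_sum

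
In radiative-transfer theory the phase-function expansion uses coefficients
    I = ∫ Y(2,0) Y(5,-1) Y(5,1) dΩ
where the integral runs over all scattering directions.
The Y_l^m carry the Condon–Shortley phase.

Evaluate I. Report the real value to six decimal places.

Checks pass: Σm=0; 12 even; l₃=5∈[3,7].
(2·2+1)(2·5+1)(2·5+1) = 605
Δ: 2! 2! 8! / 13! → 1/38610
sum: t=0:+1/2880 t=1:−1/576 t=2:+1/2880 = -1/960
3j²(2 5 5; 0 0 0) = Δ·Π!·Σ² = 10/429  (sign +1)
sum: t=0:+1/2304 t=1:−1/720 t=2:+1/5760 = -1/1280
3j²(2 5 5; 0 -1 1) = Δ·Π!·Σ² = 27/1430  (sign -1)
combine: 4πI² = 605·10/429·27/1430 = 45/169
take √, sign -1: I = -0.14556534

-0.145565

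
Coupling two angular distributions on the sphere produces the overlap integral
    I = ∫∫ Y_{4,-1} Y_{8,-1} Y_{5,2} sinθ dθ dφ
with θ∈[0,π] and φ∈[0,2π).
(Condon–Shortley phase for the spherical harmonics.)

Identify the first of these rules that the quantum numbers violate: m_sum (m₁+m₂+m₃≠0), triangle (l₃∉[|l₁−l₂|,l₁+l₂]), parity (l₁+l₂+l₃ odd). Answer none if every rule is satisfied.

m₁+m₂+m₃ = -1 − 1 + 2 = 0  ✓
triangle: |4−8|=4 ≤ l₃=5 ≤ 4+8=12  ✓
parity: l₁+l₂+l₃ = 17 is odd  ✗

parity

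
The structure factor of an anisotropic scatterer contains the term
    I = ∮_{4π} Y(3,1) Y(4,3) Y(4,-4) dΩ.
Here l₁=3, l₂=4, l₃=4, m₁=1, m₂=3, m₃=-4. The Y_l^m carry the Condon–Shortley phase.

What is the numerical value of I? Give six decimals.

L=11 odd ⇒ parity kills the (l;000) factor ⇒ I = 0

0.000000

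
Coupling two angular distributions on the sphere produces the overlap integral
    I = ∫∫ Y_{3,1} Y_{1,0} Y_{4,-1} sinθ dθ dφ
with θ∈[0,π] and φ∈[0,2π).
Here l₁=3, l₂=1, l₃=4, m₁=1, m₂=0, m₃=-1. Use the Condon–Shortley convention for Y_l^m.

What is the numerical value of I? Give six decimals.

-0.238414

Rules hold: Σm=0, L=8 even, 2≤4≤4.
N = 7·3·9 = 189
Δ = 0!·6!·2!/9! = 1/252
Racah Σ t=0..0: t=0:+1/36 = 1/36
⇒ 3j(3 1 4; 0 0 0)² = 4/63, sgn +1
Racah Σ t=0..0: t=0:+1/48 = 1/48
⇒ 3j(3 1 4; 1 0 -1)² = 5/84, sgn -1
4πI² = N·(3j₀)²·(3jₘ)² = 5/7
I = -1·√(0.714286/4π) = -0.23841361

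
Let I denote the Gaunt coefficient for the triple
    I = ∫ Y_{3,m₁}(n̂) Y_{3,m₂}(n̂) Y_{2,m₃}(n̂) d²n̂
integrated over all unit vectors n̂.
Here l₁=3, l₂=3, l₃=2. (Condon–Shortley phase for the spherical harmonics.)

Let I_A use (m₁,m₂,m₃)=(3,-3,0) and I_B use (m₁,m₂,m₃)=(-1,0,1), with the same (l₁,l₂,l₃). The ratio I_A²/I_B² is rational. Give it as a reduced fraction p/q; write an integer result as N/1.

25/2

Shared (l₁,l₂,l₃)=(3,3,2): N and (l;000)² cancel in I_A²/I_B².
A: Δ = 4!·2!·2!/9! = 1/3780; Racah Σ t=0..0: t=0:+1/96 = 1/96; ⇒ 3j(3 3 2; 3 -3 0)² = 5/84, sgn +1
B: Δ = 4!·2!·2!/9! = 1/3780; Racah Σ t=2..3: t=2:+1/8 t=3:−1/12 = 1/24; ⇒ 3j(3 3 2; -1 0 1)² = 1/210, sgn -1
I_A²/I_B² = (5/84)/(1/210) = 25/2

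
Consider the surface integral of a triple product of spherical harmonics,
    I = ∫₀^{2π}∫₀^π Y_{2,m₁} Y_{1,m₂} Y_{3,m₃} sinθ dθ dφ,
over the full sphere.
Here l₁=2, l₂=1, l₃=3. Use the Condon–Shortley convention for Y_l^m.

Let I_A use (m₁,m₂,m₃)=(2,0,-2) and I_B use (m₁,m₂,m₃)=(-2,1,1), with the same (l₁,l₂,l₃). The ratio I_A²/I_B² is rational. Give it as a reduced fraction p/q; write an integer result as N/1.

5/1

l's match ⇒ only the (l;m) 3-j factors differ between A and B.
A: triangle coeff Δ(2,1,3) = 1/105; Σ_t [0,0]: t=0:+1/24 = 1/24; (3j)²=1/21 [(2 1 3; 2 0 -2)], sign=-1
B: triangle coeff Δ(2,1,3) = 1/105; Σ_t [0,0]: t=0:+1/48 = 1/48; (3j)²=1/105 [(2 1 3; -2 1 1)], sign=+1
I_A²/I_B² = (1/21)/(1/105) = 5/1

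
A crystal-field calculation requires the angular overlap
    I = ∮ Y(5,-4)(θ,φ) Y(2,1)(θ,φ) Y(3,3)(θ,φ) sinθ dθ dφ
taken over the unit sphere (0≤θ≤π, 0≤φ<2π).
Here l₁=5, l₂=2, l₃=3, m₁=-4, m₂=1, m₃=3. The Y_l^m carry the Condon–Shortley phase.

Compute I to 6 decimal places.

0.219610

Rules hold: Σm=0, L=10 even, 3≤3≤7.
N = 11·5·7 = 385
Δ = 4!·6!·0!/11! = 1/2310
Racah Σ t=2..2: t=2:+1/144 = 1/144
⇒ 3j(5 2 3; 0 0 0)² = 10/231, sgn -1
Racah Σ t=3..3: t=3:−1/4320 = -1/4320
⇒ 3j(5 2 3; -4 1 3)² = 2/55, sgn -1
4πI² = N·(3j₀)²·(3jₘ)² = 20/33
I = +1·√(0.606061/4π) = 0.21961050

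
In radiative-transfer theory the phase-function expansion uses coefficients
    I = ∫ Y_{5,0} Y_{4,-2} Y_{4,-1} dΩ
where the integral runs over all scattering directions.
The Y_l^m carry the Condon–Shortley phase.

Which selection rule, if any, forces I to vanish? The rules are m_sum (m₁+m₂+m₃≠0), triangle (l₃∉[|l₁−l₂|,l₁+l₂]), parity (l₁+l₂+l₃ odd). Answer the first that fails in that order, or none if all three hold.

azimuthal sum: 0 − 2 − 1 = -3  ✗
1 ≤ 4 ≤ 9 (triangle on l)
L = 5 + 4 + 4 = 13 (odd)

m_sum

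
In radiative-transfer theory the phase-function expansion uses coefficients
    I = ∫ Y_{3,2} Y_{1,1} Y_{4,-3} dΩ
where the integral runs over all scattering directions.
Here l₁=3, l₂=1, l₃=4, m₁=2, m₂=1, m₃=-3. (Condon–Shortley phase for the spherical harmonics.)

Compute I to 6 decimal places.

-0.282095

Rules hold: Σm=0, L=8 even, 2≤4≤4.
N = 7·3·9 = 189
Δ = 0!·6!·2!/9! = 1/252
Racah Σ t=0..0: t=0:+1/36 = 1/36
⇒ 3j(3 1 4; 0 0 0)² = 4/63, sgn +1
Racah Σ t=0..0: t=0:+1/240 = 1/240
⇒ 3j(3 1 4; 2 1 -3)² = 1/12, sgn -1
4πI² = N·(3j₀)²·(3jₘ)² = 1/1
I = -1·√(1/4π) = -0.28209479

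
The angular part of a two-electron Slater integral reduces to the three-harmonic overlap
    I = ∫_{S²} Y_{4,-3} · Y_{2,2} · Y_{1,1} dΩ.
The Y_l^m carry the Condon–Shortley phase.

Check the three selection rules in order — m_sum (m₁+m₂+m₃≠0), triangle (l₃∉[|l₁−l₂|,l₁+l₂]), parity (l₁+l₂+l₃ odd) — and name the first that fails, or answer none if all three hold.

m₁+m₂+m₃ = -3 + 2 + 1 = 0  ✓
triangle: |4−2|=2 ≤ l₃=1 ≤ 4+2=6  ✗
parity: l₁+l₂+l₃ = 7 is odd

triangle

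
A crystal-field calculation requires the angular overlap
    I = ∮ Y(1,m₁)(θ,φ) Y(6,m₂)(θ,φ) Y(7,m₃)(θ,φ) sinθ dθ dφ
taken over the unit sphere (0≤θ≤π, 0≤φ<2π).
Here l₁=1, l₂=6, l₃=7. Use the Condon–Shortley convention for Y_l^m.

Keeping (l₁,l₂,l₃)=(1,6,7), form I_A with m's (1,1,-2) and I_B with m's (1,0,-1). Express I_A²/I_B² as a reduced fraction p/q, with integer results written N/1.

Same 1,6,7: normalisation and zero-m 3j drop out of the ratio.
A: Δ: 0! 2! 12! / 15! → 1/1365; sum: t=0:+1/1209600 = 1/1209600; 3j²(1 6 7; 1 1 -2) = Δ·Π!·Σ² = 12/455  (sign -1)
B: Δ: 0! 2! 12! / 15! → 1/1365; sum: t=0:+1/1036800 = 1/1036800; 3j²(1 6 7; 1 0 -1) = Δ·Π!·Σ² = 4/195  (sign +1)
I_A²/I_B² = (12/455)/(4/195) = 9/7

9/7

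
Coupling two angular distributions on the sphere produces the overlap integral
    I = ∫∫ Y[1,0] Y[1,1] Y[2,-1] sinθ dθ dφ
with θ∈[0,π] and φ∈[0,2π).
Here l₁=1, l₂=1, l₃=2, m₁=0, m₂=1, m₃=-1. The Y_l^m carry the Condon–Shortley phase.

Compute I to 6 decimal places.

-0.218510

m-sum 0 ✓  L=4 even ✓  0≤2≤2 ✓
Π(2lᵢ+1) = 3×3×5 = 45
triangle coeff Δ(1,1,2) = 1/30
Σ_t [0,0]: t=0:+1/1 = 1/1
(3j)²=2/15 [(1 1 2; 0 0 0)], sign=+1
Σ_t [0,0]: t=0:+1/2 = 1/2
(3j)²=1/10 [(1 1 2; 0 1 -1)], sign=-1
⇒ 4πI² = 3/5
I = (-1)√(3/5/(4π)) = -0.21850969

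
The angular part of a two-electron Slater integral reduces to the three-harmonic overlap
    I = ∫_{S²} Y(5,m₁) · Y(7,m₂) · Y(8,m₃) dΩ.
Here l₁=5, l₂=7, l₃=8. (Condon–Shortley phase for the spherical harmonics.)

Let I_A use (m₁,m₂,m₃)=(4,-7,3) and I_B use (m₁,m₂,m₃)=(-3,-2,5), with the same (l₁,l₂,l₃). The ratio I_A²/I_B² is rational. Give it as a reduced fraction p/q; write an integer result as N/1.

33/35

Shared (l₁,l₂,l₃)=(5,7,8): N and (l;000)² cancel in I_A²/I_B².
A: Δ = 4!·6!·10!/21! = 1/814773960; Racah Σ t=0..0: t=0:+1/10450944000 = 1/10450944000; ⇒ 3j(5 7 8; 4 -7 3)² = 11/6460, sgn -1
B: Δ = 4!·6!·10!/21! = 1/814773960; Racah Σ t=2..4: t=2:+1/87091200 t=3:−1/58060800 t=4:+1/418037760 = -1/298598400; ⇒ 3j(5 7 8; -3 -2 5)² = 7/3876, sgn +1
I_A²/I_B² = (11/6460)/(7/3876) = 33/35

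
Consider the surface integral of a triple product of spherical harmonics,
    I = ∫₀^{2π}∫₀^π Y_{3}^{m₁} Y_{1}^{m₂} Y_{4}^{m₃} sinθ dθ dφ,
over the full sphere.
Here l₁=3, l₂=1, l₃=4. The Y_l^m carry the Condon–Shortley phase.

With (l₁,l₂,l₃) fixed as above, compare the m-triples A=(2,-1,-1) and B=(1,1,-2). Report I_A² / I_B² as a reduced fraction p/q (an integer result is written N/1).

Same 3,1,4: normalisation and zero-m 3j drop out of the ratio.
A: Δ: 0! 6! 2! / 9! → 1/252; sum: t=0:+1/240 = 1/240; 3j²(3 1 4; 2 -1 -1) = Δ·Π!·Σ² = 1/84  (sign -1)
B: Δ: 0! 6! 2! / 9! → 1/252; sum: t=0:+1/96 = 1/96; 3j²(3 1 4; 1 1 -2) = Δ·Π!·Σ² = 5/84  (sign +1)
I_A²/I_B² = (1/84)/(5/84) = 1/5

1/5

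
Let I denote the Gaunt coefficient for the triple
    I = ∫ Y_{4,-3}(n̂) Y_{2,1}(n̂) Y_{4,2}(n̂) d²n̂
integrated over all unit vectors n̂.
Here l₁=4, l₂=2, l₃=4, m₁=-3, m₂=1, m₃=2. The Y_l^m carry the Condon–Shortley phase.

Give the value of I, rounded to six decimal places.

m-sum 0 ✓  L=10 even ✓  2≤4≤6 ✓
Π(2lᵢ+1) = 9×5×9 = 405
triangle coeff Δ(4,2,4) = 1/13860
Σ_t [0,2]: t=0:+1/192 t=1:−1/36 t=2:+1/192 = -5/288
(3j)²=20/693 [(4 2 4; 0 0 0)], sign=-1
Σ_t [1,2]: t=1:−1/1440 t=2:+1/240 = 1/288
(3j)²=5/132 [(4 2 4; -3 1 2)], sign=+1
⇒ 4πI² = 375/847
I = (-1)√(375/847/(4π)) = -0.18770204

-0.187702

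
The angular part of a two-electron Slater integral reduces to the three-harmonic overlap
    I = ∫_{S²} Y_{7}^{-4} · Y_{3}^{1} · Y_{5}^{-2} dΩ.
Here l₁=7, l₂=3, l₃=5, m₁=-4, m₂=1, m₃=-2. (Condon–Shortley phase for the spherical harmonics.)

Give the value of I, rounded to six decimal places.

m-sum = -4 + 1 − 2 = -5 ≠ 0 ⇒ I = 0

0.000000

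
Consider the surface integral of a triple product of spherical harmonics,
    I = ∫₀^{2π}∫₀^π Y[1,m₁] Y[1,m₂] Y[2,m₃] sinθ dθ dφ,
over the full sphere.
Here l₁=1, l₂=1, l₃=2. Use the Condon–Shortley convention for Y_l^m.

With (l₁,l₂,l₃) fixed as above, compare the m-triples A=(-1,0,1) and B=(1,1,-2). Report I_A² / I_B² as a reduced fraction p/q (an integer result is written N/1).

Shared (l₁,l₂,l₃)=(1,1,2): N and (l;000)² cancel in I_A²/I_B².
A: Δ = 0!·2!·2!/5! = 1/30; Racah Σ t=0..0: t=0:+1/2 = 1/2; ⇒ 3j(1 1 2; -1 0 1)² = 1/10, sgn -1
B: Δ = 0!·2!·2!/5! = 1/30; Racah Σ t=0..0: t=0:+1/4 = 1/4; ⇒ 3j(1 1 2; 1 1 -2)² = 1/5, sgn +1
I_A²/I_B² = (1/10)/(1/5) = 1/2

1/2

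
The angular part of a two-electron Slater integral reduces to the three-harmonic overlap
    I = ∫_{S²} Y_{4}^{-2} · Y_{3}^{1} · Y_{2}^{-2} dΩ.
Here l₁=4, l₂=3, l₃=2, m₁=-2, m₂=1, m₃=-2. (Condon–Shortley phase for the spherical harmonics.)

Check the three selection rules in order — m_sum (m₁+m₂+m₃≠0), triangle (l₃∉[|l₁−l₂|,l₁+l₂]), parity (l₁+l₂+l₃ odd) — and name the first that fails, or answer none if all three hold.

azimuthal sum: -2 + 1 − 2 = -3  ✗
1 ≤ 2 ≤ 7 (triangle on l)
L = 4 + 3 + 2 = 9 (odd)

m_sum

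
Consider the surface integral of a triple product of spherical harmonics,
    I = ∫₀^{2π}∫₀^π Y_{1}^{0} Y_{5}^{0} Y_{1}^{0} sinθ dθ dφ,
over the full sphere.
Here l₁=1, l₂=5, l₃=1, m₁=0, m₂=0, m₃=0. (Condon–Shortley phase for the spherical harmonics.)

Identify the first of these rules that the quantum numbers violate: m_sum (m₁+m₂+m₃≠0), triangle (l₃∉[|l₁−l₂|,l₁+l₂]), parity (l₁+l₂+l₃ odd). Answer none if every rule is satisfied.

azimuthal sum: 0 + 0 + 0 = 0  ✓
4 ≤ 1 ≤ 6 (triangle on l)  ✗
L = 1 + 5 + 1 = 7 (odd)

triangle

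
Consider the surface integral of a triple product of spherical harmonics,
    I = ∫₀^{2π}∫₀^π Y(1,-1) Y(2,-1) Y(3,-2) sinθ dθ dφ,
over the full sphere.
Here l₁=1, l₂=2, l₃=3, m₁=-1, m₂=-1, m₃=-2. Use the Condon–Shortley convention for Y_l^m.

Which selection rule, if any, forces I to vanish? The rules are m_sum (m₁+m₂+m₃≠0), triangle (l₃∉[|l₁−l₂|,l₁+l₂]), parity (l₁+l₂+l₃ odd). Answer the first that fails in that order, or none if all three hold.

m_sum

Σmᵢ = -4  ✗
l₃∈[|l₁−l₂|,l₁+l₂]=[1,3], have l₃=3
Σlᵢ = 6 ⇒ even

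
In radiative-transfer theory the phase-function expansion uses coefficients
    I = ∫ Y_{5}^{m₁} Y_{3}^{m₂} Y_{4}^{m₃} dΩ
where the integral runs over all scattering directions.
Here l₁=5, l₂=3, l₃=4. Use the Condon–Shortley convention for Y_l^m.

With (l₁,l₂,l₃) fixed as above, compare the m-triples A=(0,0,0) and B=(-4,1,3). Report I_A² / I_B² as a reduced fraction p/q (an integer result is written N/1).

600/49

Shared (l₁,l₂,l₃)=(5,3,4): N and (l;000)² cancel in I_A²/I_B².
A: Δ = 4!·6!·2!/13! = 1/180180; Racah Σ t=1..3: t=1:−1/576 t=2:+1/144 t=3:−1/576 = 1/288; ⇒ 3j(5 3 4; 0 0 0)² = 20/1001, sgn +1
B: Δ = 4!·6!·2!/13! = 1/180180; Racah Σ t=3..4: t=3:−1/4320 t=4:+1/5760 = -1/17280; ⇒ 3j(5 3 4; -4 1 3)² = 7/4290, sgn +1
I_A²/I_B² = (20/1001)/(7/4290) = 600/49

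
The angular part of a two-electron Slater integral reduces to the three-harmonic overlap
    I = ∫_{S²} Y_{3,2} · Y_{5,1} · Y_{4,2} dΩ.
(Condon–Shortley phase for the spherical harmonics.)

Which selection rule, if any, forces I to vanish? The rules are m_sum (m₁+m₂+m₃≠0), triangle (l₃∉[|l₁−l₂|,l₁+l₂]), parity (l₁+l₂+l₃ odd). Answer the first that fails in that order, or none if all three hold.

m_sum

Σmᵢ = 5  ✗
l₃∈[|l₁−l₂|,l₁+l₂]=[2,8], have l₃=4
Σlᵢ = 12 ⇒ even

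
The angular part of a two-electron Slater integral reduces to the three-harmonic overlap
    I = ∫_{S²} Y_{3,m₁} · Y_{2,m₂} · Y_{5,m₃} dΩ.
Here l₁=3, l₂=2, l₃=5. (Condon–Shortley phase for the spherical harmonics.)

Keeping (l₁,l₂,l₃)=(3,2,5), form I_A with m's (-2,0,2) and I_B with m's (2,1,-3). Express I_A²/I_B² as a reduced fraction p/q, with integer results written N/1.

l's match ⇒ only the (l;m) 3-j factors differ between A and B.
A: triangle coeff Δ(3,2,5) = 1/2310; Σ_t [0,0]: t=0:+1/480 = 1/480; (3j)²=3/110 [(3 2 5; -2 0 2)], sign=-1
B: triangle coeff Δ(3,2,5) = 1/2310; Σ_t [0,0]: t=0:+1/720 = 1/720; (3j)²=8/165 [(3 2 5; 2 1 -3)], sign=+1
I_A²/I_B² = (3/110)/(8/165) = 9/16

9/16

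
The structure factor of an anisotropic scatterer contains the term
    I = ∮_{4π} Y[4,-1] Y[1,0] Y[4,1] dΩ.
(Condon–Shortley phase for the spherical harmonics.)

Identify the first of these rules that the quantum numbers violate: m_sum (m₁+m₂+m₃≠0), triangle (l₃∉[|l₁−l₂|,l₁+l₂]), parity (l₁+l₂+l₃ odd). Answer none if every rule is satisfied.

parity

m₁+m₂+m₃ = -1 + 0 + 1 = 0  ✓
triangle: |4−1|=3 ≤ l₃=4 ≤ 4+1=5  ✓
parity: l₁+l₂+l₃ = 9 is odd  ✗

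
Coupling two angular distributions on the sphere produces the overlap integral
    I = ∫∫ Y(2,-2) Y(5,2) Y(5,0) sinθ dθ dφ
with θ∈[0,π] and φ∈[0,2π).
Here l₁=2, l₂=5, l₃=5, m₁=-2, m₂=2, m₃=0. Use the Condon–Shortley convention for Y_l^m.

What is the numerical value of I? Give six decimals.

m-sum 0 ✓  L=12 even ✓  3≤5≤7 ✓
Π(2lᵢ+1) = 5×11×11 = 605
triangle coeff Δ(2,5,5) = 1/38610
Σ_t [0,2]: t=0:+1/2880 t=1:−1/576 t=2:+1/2880 = -1/960
(3j)²=10/429 [(2 5 5; 0 0 0)], sign=+1
Σ_t [2,2]: t=2:+1/2880 = 1/2880
(3j)²=14/429 [(2 5 5; -2 2 0)], sign=-1
⇒ 4πI² = 700/1521
I = (-1)√(700/1521/(4π)) = -0.19137248

-0.191372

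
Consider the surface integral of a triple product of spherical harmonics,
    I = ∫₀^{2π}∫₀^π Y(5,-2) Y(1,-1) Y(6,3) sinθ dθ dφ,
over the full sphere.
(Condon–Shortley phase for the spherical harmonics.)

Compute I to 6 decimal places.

-0.245154

Rules hold: Σm=0, L=12 even, 4≤6≤6.
N = 11·3·13 = 429
Δ = 0!·10!·2!/13! = 1/858
Racah Σ t=0..0: t=0:+1/14400 = 1/14400
⇒ 3j(5 1 6; 0 0 0)² = 6/143, sgn +1
Racah Σ t=0..0: t=0:+1/60480 = 1/60480
⇒ 3j(5 1 6; -2 -1 3)² = 6/143, sgn -1
4πI² = N·(3j₀)²·(3jₘ)² = 108/143
I = -1·√(0.755245/4π) = -0.24515397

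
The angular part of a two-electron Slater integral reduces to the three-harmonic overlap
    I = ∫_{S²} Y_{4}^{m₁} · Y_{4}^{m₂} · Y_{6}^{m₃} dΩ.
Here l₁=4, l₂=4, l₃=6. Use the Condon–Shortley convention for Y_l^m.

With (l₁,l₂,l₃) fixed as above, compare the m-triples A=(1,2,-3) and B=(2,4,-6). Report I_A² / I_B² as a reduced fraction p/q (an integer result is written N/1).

35/88

Same 4,4,6: normalisation and zero-m 3j drop out of the ratio.
A: Δ: 2! 6! 6! / 15! → 1/1261260; sum: t=0:+1/51840 t=1:−1/5760 t=2:+1/11520 = -7/103680; 3j²(4 4 6; 1 2 -3) = Δ·Π!·Σ² = 7/858  (sign +1)
B: Δ: 2! 6! 6! / 15! → 1/1261260; sum: t=2:+1/1036800 = 1/1036800; 3j²(4 4 6; 2 4 -6) = Δ·Π!·Σ² = 4/195  (sign +1)
I_A²/I_B² = (7/858)/(4/195) = 35/88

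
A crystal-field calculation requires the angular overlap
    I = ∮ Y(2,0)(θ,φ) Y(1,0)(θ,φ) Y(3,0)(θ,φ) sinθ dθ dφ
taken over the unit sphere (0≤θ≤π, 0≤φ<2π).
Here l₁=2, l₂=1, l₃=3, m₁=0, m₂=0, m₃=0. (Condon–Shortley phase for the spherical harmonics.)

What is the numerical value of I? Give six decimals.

0.247767

Rules hold: Σm=0, L=6 even, 1≤3≤3.
N = 5·3·7 = 105
Δ = 0!·4!·2!/7! = 1/105
Racah Σ t=0..0: t=0:+1/4 = 1/4
⇒ 3j(2 1 3; 0 0 0)² = 3/35, sgn -1
(m-triple is (0,0,0) — same symbol as above.)
4πI² = N·(3j₀)²·(3jₘ)² = 27/35
I = +1·√(0.771429/4π) = 0.24776670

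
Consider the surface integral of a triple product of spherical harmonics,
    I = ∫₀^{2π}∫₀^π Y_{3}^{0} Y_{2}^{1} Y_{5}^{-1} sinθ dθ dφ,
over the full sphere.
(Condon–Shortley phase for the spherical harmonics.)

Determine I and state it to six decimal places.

Rules hold: Σm=0, L=10 even, 1≤5≤5.
N = 7·5·11 = 385
Δ = 0!·6!·4!/11! = 1/2310
Racah Σ t=0..0: t=0:+1/144 = 1/144
⇒ 3j(3 2 5; 0 0 0)² = 10/231, sgn -1
Racah Σ t=0..0: t=0:+1/216 = 1/216
⇒ 3j(3 2 5; 0 1 -1)² = 8/231, sgn +1
4πI² = N·(3j₀)²·(3jₘ)² = 400/693
I = -1·√(0.577201/4π) = -0.21431790

-0.214318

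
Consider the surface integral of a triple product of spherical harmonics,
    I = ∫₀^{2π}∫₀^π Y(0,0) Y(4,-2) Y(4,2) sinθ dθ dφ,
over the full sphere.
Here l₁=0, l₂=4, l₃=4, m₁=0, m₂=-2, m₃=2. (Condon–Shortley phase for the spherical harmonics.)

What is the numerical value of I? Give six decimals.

0.282095

Rules hold: Σm=0, L=8 even, 4≤4≤4.
N = 1·9·9 = 81
Δ = 0!·0!·8!/9! = 1/9
Racah Σ t=0..0: t=0:+1/576 = 1/576
⇒ 3j(0 4 4; 0 0 0)² = 1/9, sgn +1
Racah Σ t=0..0: t=0:+1/1440 = 1/1440
⇒ 3j(0 4 4; 0 -2 2)² = 1/9, sgn +1
4πI² = N·(3j₀)²·(3jₘ)² = 1/1
I = +1·√(1/4π) = 0.28209479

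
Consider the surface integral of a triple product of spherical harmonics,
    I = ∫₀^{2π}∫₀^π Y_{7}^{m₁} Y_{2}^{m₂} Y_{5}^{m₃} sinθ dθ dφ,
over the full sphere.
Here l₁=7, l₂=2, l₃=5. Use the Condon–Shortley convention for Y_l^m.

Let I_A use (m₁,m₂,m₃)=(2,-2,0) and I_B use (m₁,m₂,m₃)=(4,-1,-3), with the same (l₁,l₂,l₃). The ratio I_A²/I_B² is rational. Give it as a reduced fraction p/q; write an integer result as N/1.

14/55

l's match ⇒ only the (l;m) 3-j factors differ between A and B.
A: triangle coeff Δ(7,2,5) = 1/15015; Σ_t [0,0]: t=0:+1/345600 = 1/345600; (3j)²=6/715 [(7 2 5; 2 -2 0)], sign=-1
B: triangle coeff Δ(7,2,5) = 1/15015; Σ_t [1,1]: t=1:−1/483840 = -1/483840; (3j)²=3/91 [(7 2 5; 4 -1 -3)], sign=-1
I_A²/I_B² = (6/715)/(3/91) = 14/55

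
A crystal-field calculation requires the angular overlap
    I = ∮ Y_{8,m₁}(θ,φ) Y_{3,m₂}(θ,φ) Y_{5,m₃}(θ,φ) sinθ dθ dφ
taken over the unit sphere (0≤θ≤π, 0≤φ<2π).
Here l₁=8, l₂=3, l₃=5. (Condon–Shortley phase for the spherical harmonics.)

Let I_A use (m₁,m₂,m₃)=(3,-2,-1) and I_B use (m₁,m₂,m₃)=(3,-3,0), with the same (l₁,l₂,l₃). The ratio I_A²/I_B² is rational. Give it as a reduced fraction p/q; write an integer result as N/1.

l's match ⇒ only the (l;m) 3-j factors differ between A and B.
A: triangle coeff Δ(8,3,5) = 1/136136; Σ_t [1,1]: t=1:−1/2073600 = -1/2073600; (3j)²=15/884 [(8 3 5; 3 -2 -1)], sign=-1
B: triangle coeff Δ(8,3,5) = 1/136136; Σ_t [0,0]: t=0:+1/10368000 = 1/10368000; (3j)²=3/884 [(8 3 5; 3 -3 0)], sign=-1
I_A²/I_B² = (15/884)/(3/884) = 5/1

5/1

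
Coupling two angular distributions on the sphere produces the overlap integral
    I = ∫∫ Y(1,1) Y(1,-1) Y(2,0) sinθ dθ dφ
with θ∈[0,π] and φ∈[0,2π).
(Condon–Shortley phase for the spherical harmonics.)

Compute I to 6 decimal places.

0.126157

Checks pass: Σm=0; 4 even; l₃=2∈[0,2].
(2·1+1)(2·1+1)(2·2+1) = 45
Δ: 0! 2! 2! / 5! → 1/30
sum: t=0:+1/1 = 1/1
3j²(1 1 2; 0 0 0) = Δ·Π!·Σ² = 2/15  (sign +1)
sum: t=0:+1/4 = 1/4
3j²(1 1 2; 1 -1 0) = Δ·Π!·Σ² = 1/30  (sign +1)
combine: 4πI² = 45·2/15·1/30 = 1/5
take √, sign +1: I = 0.12615663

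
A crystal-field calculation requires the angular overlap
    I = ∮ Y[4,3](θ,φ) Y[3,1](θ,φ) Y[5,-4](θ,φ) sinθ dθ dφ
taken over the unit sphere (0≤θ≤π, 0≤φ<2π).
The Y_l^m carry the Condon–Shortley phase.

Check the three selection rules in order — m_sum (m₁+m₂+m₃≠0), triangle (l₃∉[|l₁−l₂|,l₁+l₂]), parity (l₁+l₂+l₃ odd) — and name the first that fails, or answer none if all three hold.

azimuthal sum: 3 + 1 − 4 = 0  ✓
1 ≤ 5 ≤ 7 (triangle on l)  ✓
L = 4 + 3 + 5 = 12 (even)  ✓

none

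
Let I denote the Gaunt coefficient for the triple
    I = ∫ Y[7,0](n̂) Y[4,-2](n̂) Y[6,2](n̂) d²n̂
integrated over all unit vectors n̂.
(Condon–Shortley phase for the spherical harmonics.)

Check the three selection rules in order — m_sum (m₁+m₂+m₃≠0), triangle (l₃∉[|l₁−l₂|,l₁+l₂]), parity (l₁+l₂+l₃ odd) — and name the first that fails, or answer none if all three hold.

m₁+m₂+m₃ = 0 − 2 + 2 = 0  ✓
triangle: |7−4|=3 ≤ l₃=6 ≤ 7+4=11  ✓
parity: l₁+l₂+l₃ = 17 is odd  ✗

parity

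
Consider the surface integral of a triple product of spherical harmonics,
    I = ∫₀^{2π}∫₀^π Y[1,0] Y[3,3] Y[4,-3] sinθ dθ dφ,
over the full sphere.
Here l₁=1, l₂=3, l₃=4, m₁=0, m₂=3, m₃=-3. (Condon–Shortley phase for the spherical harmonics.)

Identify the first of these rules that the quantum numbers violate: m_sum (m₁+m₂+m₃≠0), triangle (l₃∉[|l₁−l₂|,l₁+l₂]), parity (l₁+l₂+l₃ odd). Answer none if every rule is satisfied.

none

m₁+m₂+m₃ = 0 + 3 − 3 = 0  ✓
triangle: |1−3|=2 ≤ l₃=4 ≤ 1+3=4  ✓
parity: l₁+l₂+l₃ = 8 is even  ✓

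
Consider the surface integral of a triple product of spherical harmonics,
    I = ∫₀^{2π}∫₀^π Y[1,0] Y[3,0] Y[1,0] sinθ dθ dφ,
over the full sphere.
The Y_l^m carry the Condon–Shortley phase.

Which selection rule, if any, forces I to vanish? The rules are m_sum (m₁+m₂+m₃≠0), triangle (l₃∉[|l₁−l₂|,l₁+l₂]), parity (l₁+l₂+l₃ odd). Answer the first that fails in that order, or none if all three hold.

triangle

m₁+m₂+m₃ = 0 + 0 + 0 = 0  ✓
triangle: |1−3|=2 ≤ l₃=1 ≤ 1+3=4  ✗
parity: l₁+l₂+l₃ = 5 is odd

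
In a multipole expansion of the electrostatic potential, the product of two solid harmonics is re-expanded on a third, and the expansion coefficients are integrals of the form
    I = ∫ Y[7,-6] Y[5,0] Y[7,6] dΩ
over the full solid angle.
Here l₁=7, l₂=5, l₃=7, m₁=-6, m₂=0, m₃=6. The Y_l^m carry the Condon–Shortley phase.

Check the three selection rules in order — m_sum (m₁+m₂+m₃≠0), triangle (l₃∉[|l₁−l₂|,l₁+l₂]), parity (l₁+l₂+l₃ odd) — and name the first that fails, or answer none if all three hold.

Σmᵢ = 0  ✓
l₃∈[|l₁−l₂|,l₁+l₂]=[2,12], have l₃=7  ✓
Σlᵢ = 19 ⇒ odd  ✗

parity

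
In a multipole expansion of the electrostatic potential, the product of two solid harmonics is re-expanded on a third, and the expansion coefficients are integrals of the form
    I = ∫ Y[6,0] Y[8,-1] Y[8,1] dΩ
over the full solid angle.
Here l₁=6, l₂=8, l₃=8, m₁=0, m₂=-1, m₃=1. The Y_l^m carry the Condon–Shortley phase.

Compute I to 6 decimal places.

m-sum 0 ✓  L=22 even ✓  2≤8≤14 ✓
Π(2lᵢ+1) = 13×17×17 = 3757
triangle coeff Δ(6,8,8) = 1/13742520792
Σ_t [0,6]: t=0:+1/41803776000 t=1:−1/435456000 t=2:+1/39813120 t=3:−1/18662400 t=4:+1/39813120 t=5:−1/435456000 t=6:+1/41803776000 = -11/1393459200
(3j)²=600/96577 [(6 8 8; 0 0 0)], sign=-1
Σ_t [0,6]: t=0:+1/15676416000 t=1:−1/248832000 t=2:+1/33177600 t=3:−1/22394880 t=4:+1/69672960 t=5:−1/1161216000 t=6:+1/188116992000 = -187/37623398400
(3j)²=425/136344 [(6 8 8; 0 -1 1)], sign=+1
⇒ 4πI² = 180625/2482597
I = (-1)√(180625/2482597/(4π)) = -0.07609058

-0.076091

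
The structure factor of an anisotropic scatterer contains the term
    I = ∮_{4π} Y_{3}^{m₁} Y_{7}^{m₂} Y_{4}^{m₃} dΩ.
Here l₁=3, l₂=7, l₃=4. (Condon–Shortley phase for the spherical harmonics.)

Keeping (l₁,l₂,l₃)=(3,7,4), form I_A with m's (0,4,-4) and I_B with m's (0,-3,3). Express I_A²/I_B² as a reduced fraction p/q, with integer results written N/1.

Shared (l₁,l₂,l₃)=(3,7,4): N and (l;000)² cancel in I_A²/I_B².
A: Δ = 6!·0!·8!/15! = 1/45045; Racah Σ t=3..3: t=3:−1/1451520 = -1/1451520; ⇒ 3j(3 7 4; 0 4 -4)² = 1/273, sgn -1
B: Δ = 6!·0!·8!/15! = 1/45045; Racah Σ t=3..3: t=3:−1/181440 = -1/181440; ⇒ 3j(3 7 4; 0 -3 3)² = 32/3003, sgn +1
I_A²/I_B² = (1/273)/(32/3003) = 11/32

11/32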